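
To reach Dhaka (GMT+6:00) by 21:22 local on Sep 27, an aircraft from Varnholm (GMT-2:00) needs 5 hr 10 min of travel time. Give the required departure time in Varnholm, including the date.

08:12 on September 27

Target arrival in UTC: 21:22 − 6:00 = 15:22 on Sep 27.
Subtract 5 hours 10 minutes → departure 10:12 UTC on Sep 27.
Varnholm is UTC−2:00: 10:12 − 2:00 = 08:12 on Sep 27.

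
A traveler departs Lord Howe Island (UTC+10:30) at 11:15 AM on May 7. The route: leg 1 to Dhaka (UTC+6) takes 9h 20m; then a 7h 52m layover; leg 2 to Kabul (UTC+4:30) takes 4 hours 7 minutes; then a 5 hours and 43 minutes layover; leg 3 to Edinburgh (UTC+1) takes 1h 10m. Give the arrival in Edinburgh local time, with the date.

Convert departure to UTC: 11:15 AM − 10:30 = 12:45 AM UTC on May 7.
Add 9 hours and 20 minutes leg 1 → 10:05 AM UTC.
Add 7 hours 52 minutes layover in Dhaka → 5:57 PM UTC.
Add 4 hours and 7 minutes leg 2 → 10:04 PM UTC.
Add 5 hours and 43 minutes layover in Kabul → 3:47 AM UTC (May 8).
Add 1 hour 10 minutes leg 3 → 4:57 AM UTC.
Edinburgh is UTC+1:00, so local arrival = 4:57 AM + 1:00 = 5:57 AM on May 8.

5:57 AM on May 8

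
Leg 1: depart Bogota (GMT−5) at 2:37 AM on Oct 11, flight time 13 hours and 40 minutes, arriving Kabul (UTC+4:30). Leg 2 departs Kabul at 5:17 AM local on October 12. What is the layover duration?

Convert departure to UTC: 2:37 AM + 5:00 = 7:37 AM UTC on Oct 11.
Add 13 hours and 40 minutes flight time → 9:17 PM UTC.
Kabul is UTC+4:30, so local arrival = 9:17 PM + 4:30 = 1:47 AM on Oct 12.
Layover = 5:17 AM − 1:47 AM = 3 hours 30 minutes.

3 hours 30 minutes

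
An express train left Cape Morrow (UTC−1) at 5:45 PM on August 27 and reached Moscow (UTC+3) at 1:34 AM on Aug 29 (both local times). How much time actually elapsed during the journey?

Departure in UTC: 5:45 PM + 1:00 = 6:45 PM on Aug 27.
Arrival in UTC: 1:34 AM − 3:00 = 10:34 PM on Aug 28.
Elapsed = 10:34 PM − 6:45 PM (+1 day) = 27 hours 49 minutes.

27 hours 49 minutes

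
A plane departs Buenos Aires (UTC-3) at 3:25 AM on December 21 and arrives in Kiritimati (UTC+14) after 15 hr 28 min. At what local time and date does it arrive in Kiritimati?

11:53 AM on Dec 22

Convert departure to UTC: 3:25 AM + 3:00 = 6:25 AM UTC on Dec 21.
Add 15 hours and 28 minutes travel time → 9:53 PM UTC.
Kiritimati is UTC+14:00, so local arrival = 9:53 PM + 14:00 = 11:53 AM on Dec 22.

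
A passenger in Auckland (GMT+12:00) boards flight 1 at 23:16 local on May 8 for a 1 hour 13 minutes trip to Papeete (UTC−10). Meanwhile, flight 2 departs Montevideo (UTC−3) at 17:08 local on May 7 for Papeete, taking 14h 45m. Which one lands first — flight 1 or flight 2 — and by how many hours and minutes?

the second, by 1 hour 36 minutes

Flight 1 in UTC: 23:16 − 12:00 = 11:16 on May 8.
+1 hour and 13 minutes → arrive 12:29 UTC on May 8.
Flight 2 in UTC: 17:08 + 3:00 = 20:08 on May 7.
+14 hours and 45 minutes → arrive 10:53 UTC on May 8.
Flight 2 lands earlier by 1 hour 36 minutes.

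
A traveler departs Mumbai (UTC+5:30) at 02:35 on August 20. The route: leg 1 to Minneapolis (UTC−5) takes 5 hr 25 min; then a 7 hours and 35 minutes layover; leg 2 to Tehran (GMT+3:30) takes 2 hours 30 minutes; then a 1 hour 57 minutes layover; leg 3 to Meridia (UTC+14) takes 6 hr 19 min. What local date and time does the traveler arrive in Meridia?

10:51 on Aug 21

Convert departure to UTC: 02:35 − 5:30 = 21:05 UTC on Aug 19.
Add 5 hours 25 minutes leg 1 → 02:30 UTC (Aug 20).
Add 7 hours 35 minutes layover in Minneapolis → 10:05 UTC.
Add 2 hours 30 minutes leg 2 → 12:35 UTC.
Add 1 hour 57 minutes layover in Tehran → 14:32 UTC.
Add 6 hours and 19 minutes leg 3 → 20:51 UTC.
Meridia is UTC+14:00, so local arrival = 20:51 + 14:00 = 10:51 on Aug 21.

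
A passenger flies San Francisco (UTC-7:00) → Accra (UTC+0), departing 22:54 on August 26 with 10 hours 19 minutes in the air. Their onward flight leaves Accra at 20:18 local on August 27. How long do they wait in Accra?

4 hours 5 minutes

Convert departure to UTC: 22:54 + 7:00 = 05:54 UTC on Aug 27.
Add 10 hours and 19 minutes flight time → 16:13 UTC.
Accra is UTC+0, so local arrival is the same: 16:13 on Aug 27.
Layover = 20:18 − 16:13 = 4 hours 5 minutes.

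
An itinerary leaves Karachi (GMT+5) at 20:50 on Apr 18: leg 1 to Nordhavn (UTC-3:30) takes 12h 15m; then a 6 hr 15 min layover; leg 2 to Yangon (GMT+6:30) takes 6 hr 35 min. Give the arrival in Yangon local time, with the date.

23:25 on April 19

Convert departure to UTC: 20:50 − 5:00 = 15:50 UTC on Apr 18.
Add 12 hours 15 minutes leg 1 → 04:05 UTC (Apr 19).
Add 6 hours 15 minutes layover in Nordhavn → 10:20 UTC.
Add 6 hours 35 minutes leg 2 → 16:55 UTC.
Yangon is UTC+6:30, so local arrival = 16:55 + 6:30 = 23:25 on Apr 19.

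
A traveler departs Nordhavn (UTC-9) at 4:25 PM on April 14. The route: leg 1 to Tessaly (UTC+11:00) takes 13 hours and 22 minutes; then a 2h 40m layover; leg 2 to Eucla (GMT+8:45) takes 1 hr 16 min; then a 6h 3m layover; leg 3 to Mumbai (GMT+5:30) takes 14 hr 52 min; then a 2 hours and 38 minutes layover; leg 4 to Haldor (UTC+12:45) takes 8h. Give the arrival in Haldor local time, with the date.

Convert departure to UTC: 4:25 PM + 9:00 = 1:25 AM UTC on Apr 15.
Add 13 hours 22 minutes leg 1 → 2:47 PM UTC.
Add 2 hours 40 minutes layover in Tessaly → 5:27 PM UTC.
Add 1 hour and 16 minutes leg 2 → 6:43 PM UTC.
Add 6 hours 3 minutes layover in Eucla → 12:46 AM UTC (Apr 16).
Add 14 hours and 52 minutes leg 3 → 3:38 PM UTC.
Add 2 hours 38 minutes layover in Mumbai → 6:16 PM UTC.
Add 8 hours leg 4 → 2:16 AM UTC (Apr 17).
Haldor is UTC+12:45, so local arrival = 2:16 AM + 12:45 = 3:01 PM on Apr 17.

3:01 PM on April 17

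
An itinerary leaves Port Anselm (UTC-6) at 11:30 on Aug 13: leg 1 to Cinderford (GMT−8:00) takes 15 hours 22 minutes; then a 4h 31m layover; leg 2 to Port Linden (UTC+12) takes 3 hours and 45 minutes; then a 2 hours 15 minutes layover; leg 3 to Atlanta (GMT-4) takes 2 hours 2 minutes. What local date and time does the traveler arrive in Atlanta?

17:25 on August 14

Convert departure to UTC: 11:30 + 6:00 = 17:30 UTC on Aug 13.
Add 15 hours and 22 minutes leg 1 → 08:52 UTC (Aug 14).
Add 4 hours and 31 minutes layover in Cinderford → 13:23 UTC.
Add 3 hours 45 minutes leg 2 → 17:08 UTC.
Add 2 hours and 15 minutes layover in Port Linden → 19:23 UTC.
Add 2 hours and 2 minutes leg 3 → 21:25 UTC.
Atlanta is UTC−4:00, so local arrival = 21:25 − 4:00 = 17:25 on Aug 14.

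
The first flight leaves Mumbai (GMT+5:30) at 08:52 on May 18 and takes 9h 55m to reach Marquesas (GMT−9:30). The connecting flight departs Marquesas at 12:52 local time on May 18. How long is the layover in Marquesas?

9 hours 5 minutes

Convert departure to UTC: 08:52 − 5:30 = 03:22 UTC on May 18.
Add 9 hours 55 minutes flight time → 13:17 UTC.
Marquesas is UTC−9:30, so local arrival = 13:17 − 9:30 = 03:47 on May 18.
Layover = 12:52 − 03:47 = 9 hours 5 minutes.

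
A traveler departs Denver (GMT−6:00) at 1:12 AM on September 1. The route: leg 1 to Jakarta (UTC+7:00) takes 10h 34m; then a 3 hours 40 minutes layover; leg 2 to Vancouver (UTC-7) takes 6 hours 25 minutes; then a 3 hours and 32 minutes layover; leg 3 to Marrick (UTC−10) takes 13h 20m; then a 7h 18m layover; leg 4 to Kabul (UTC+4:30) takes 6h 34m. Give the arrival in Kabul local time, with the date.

Convert departure to UTC: 1:12 AM + 6:00 = 7:12 AM UTC on Sep 1.
Add 10 hours 34 minutes leg 1 → 5:46 PM UTC.
Add 3 hours and 40 minutes layover in Jakarta → 9:26 PM UTC.
Add 6 hours and 25 minutes leg 2 → 3:51 AM UTC (Sep 2).
Add 3 hours and 32 minutes layover in Vancouver → 7:23 AM UTC.
Add 13 hours 20 minutes leg 3 → 8:43 PM UTC.
Add 7 hours and 18 minutes layover in Marrick → 4:01 AM UTC (Sep 3).
Add 6 hours 34 minutes leg 4 → 10:35 AM UTC.
Kabul is UTC+4:30, so local arrival = 10:35 AM + 4:30 = 3:05 PM on Sep 3.

3:05 PM on Sep 3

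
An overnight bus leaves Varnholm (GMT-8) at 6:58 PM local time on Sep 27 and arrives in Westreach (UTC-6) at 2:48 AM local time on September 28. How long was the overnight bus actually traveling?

5 hours 50 minutes

Departure in UTC: 6:58 PM + 8:00 = 2:58 AM on Sep 28.
Arrival in UTC: 2:48 AM + 6:00 = 8:48 AM on Sep 28.
Elapsed = 8:48 AM − 2:58 AM = 5 hours 50 minutes.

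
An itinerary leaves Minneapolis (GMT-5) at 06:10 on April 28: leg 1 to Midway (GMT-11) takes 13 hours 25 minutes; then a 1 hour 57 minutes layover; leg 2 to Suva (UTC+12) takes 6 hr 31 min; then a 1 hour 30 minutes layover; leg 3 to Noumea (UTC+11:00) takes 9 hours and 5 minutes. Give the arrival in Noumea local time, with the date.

Convert departure to UTC: 06:10 + 5:00 = 11:10 UTC on Apr 28.
Add 13 hours and 25 minutes leg 1 → 00:35 UTC (Apr 29).
Add 1 hour and 57 minutes layover in Midway → 02:32 UTC.
Add 6 hours and 31 minutes leg 2 → 09:03 UTC.
Add 1 hour and 30 minutes layover in Suva → 10:33 UTC.
Add 9 hours 5 minutes leg 3 → 19:38 UTC.
Noumea is UTC+11:00, so local arrival = 19:38 + 11:00 = 06:38 on Apr 30.

06:38 on April 30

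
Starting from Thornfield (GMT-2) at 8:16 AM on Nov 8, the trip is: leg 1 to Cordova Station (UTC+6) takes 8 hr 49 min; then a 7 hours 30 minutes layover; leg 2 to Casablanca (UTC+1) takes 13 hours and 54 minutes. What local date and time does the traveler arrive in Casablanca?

5:29 PM on November 9

Convert departure to UTC: 8:16 AM + 2:00 = 10:16 AM UTC on Nov 8.
Add 8 hours 49 minutes leg 1 → 7:05 PM UTC.
Add 7 hours 30 minutes layover in Cordova Station → 2:35 AM UTC (Nov 9).
Add 13 hours 54 minutes leg 2 → 4:29 PM UTC.
Casablanca is UTC+1:00, so local arrival = 4:29 PM + 1:00 = 5:29 PM on Nov 9.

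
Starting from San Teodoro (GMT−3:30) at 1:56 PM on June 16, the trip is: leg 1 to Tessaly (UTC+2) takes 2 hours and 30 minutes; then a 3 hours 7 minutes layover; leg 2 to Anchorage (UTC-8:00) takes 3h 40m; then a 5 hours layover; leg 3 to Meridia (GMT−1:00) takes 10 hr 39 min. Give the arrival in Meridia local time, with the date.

5:22 PM on Jun 17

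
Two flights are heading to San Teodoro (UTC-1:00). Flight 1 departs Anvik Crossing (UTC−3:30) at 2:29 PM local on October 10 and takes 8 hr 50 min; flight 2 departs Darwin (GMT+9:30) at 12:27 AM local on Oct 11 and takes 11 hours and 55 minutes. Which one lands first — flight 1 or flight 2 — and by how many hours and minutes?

Flight 1 in UTC: 2:29 PM + 3:30 = 5:59 PM on Oct 10.
+8 hours and 50 minutes → arrive 2:49 AM UTC on Oct 11.
Flight 2 in UTC: 12:27 AM − 9:30 = 2:57 PM on Oct 10.
+11 hours 55 minutes → arrive 2:52 AM UTC on Oct 11.
Flight 1 lands earlier by 3 minutes.

the first, by 3 minutes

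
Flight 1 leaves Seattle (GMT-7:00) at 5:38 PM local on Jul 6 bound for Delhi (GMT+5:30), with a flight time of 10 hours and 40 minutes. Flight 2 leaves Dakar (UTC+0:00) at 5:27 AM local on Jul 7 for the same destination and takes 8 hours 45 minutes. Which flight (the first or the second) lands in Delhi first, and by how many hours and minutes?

the first, by 2 hours 54 minutes

Flight 1 in UTC: 5:38 PM + 7:00 = 12:38 AM on Jul 7.
+10 hours and 40 minutes → arrive 11:18 AM UTC on Jul 7.
Flight 2 departs at 5:27 AM UTC (Jul 7).
+8 hours and 45 minutes → arrive 2:12 PM UTC on Jul 7.
Flight 1 lands earlier by 2 hours 54 minutes.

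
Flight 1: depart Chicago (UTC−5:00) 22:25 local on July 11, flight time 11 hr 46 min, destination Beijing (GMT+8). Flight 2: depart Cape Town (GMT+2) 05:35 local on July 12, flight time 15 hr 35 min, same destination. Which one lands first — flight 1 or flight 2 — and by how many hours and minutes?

the first, by 3 hours 59 minutes

Flight 1 in UTC: 22:25 + 5:00 = 03:25 on Jul 12.
+11 hours 46 minutes → arrive 15:11 UTC on Jul 12.
Flight 2 in UTC: 05:35 − 2:00 = 03:35 on Jul 12.
+15 hours 35 minutes → arrive 19:10 UTC on Jul 12.
Flight 1 lands earlier by 3 hours 59 minutes.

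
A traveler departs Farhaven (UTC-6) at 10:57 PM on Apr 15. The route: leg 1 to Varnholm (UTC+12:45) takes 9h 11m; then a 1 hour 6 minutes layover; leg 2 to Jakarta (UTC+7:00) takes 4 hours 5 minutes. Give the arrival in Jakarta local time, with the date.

2:19 AM on April 17

Convert departure to UTC: 10:57 PM + 6:00 = 4:57 AM UTC on Apr 16.
Add 9 hours and 11 minutes leg 1 → 2:08 PM UTC.
Add 1 hour and 6 minutes layover in Varnholm → 3:14 PM UTC.
Add 4 hours 5 minutes leg 2 → 7:19 PM UTC.
Jakarta is UTC+7:00, so local arrival = 7:19 PM + 7:00 = 2:19 AM on Apr 17.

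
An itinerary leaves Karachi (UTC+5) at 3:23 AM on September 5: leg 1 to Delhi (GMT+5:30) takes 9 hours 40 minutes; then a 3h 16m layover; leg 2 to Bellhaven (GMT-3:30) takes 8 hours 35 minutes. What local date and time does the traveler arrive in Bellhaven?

4:24 PM on September 5

Convert departure to UTC: 3:23 AM − 5:00 = 10:23 PM UTC on Sep 4.
Add 9 hours 40 minutes leg 1 → 8:03 AM UTC (Sep 5).
Add 3 hours and 16 minutes layover in Delhi → 11:19 AM UTC.
Add 8 hours 35 minutes leg 2 → 7:54 PM UTC.
Bellhaven is UTC−3:30, so local arrival = 7:54 PM − 3:30 = 4:24 PM on Sep 5.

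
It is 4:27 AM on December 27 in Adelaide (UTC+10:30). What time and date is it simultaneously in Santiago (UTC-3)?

In UTC: 4:27 AM − 10:30 = 5:57 PM on Dec 26.
Santiago is UTC−3:00: 5:57 PM − 3:00 = 2:57 PM on Dec 26.

2:57 PM on December 26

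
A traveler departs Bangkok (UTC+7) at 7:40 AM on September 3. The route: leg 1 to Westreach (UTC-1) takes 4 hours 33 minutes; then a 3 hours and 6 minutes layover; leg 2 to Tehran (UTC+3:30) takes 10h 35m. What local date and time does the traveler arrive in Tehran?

Convert departure to UTC: 7:40 AM − 7:00 = 12:40 AM UTC on Sep 3.
Add 4 hours 33 minutes leg 1 → 5:13 AM UTC.
Add 3 hours and 6 minutes layover in Westreach → 8:19 AM UTC.
Add 10 hours 35 minutes leg 2 → 6:54 PM UTC.
Tehran is UTC+3:30, so local arrival = 6:54 PM + 3:30 = 10:24 PM on Sep 3.

10:24 PM on Sep 3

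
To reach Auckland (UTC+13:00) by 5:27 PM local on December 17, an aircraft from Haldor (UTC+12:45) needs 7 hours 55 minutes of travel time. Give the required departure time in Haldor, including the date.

9:17 AM on December 17

Target arrival in UTC: 5:27 PM − 13:00 = 4:27 AM on Dec 17.
Subtract 7 hours 55 minutes → departure 8:32 PM UTC on Dec 16.
Haldor is UTC+12:45: 8:32 PM + 12:45 = 9:17 AM on Dec 17.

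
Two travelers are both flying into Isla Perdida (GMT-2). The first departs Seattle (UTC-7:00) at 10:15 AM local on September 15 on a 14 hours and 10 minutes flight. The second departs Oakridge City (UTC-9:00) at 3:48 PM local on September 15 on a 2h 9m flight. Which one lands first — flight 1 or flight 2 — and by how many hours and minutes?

Flight 1 in UTC: 10:15 AM + 7:00 = 5:15 PM on Sep 15.
+14 hours 10 minutes → arrive 7:25 AM UTC on Sep 16.
Flight 2 in UTC: 3:48 PM + 9:00 = 12:48 AM on Sep 16.
+2 hours and 9 minutes → arrive 2:57 AM UTC on Sep 16.
Flight 2 lands earlier by 4 hours 28 minutes.

the second, by 4 hours 28 minutes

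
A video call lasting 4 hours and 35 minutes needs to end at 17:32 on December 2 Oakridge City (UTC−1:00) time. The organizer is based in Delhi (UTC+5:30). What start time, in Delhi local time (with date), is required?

19:27 on December 2

Target end time in UTC: 17:32 + 1:00 = 18:32 on Dec 2.
Subtract 4 hours and 35 minutes → start 13:57 UTC on Dec 2.
Delhi is UTC+5:30: 13:57 + 5:30 = 19:27 on Dec 2.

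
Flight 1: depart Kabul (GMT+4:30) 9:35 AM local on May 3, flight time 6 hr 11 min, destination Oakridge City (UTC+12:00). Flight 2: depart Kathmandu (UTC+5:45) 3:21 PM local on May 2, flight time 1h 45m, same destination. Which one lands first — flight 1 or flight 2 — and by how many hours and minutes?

Flight 1 in UTC: 9:35 AM − 4:30 = 5:05 AM on May 3.
+6 hours 11 minutes → arrive 11:16 AM UTC on May 3.
Flight 2 in UTC: 3:21 PM − 5:45 = 9:36 AM on May 2.
+1 hour 45 minutes → arrive 11:21 AM UTC on May 2.
Flight 2 lands earlier by 23 hours 55 minutes.

the second, by 23 hours 55 minutes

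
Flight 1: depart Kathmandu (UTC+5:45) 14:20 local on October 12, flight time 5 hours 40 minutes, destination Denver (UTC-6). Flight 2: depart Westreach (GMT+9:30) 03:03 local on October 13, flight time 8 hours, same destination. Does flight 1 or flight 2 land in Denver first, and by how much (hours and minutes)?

the first, by 11 hours 18 minutes

Flight 1 in UTC: 14:20 − 5:45 = 08:35 on Oct 12.
+5 hours and 40 minutes → arrive 14:15 UTC on Oct 12.
Flight 2 in UTC: 03:03 − 9:30 = 17:33 on Oct 12.
+8 hours → arrive 01:33 UTC on Oct 13.
Flight 1 lands earlier by 11 hours 18 minutes.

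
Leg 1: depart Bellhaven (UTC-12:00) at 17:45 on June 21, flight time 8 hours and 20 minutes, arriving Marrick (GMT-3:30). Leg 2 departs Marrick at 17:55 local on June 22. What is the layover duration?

Convert departure to UTC: 17:45 + 12:00 = 05:45 UTC on Jun 22.
Add 8 hours and 20 minutes flight time → 14:05 UTC.
Marrick is UTC−3:30, so local arrival = 14:05 − 3:30 = 10:35 on Jun 22.
Layover = 17:55 − 10:35 = 7 hours 20 minutes.

7 hours 20 minutes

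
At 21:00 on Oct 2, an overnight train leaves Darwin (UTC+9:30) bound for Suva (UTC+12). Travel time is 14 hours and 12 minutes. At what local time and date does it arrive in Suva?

13:42 on Oct 3

Convert departure to UTC: 21:00 − 9:30 = 11:30 UTC on Oct 2.
Add 14 hours and 12 minutes travel time → 01:42 UTC (Oct 3).
Suva is UTC+12:00, so local arrival = 01:42 + 12:00 = 13:42 on Oct 3.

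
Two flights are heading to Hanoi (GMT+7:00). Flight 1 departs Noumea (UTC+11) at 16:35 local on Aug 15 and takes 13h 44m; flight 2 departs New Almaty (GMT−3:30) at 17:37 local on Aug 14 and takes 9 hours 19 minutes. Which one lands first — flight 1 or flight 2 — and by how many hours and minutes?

the second, by 12 hours 53 minutes

Flight 1 in UTC: 16:35 − 11:00 = 05:35 on Aug 15.
+13 hours 44 minutes → arrive 19:19 UTC on Aug 15.
Flight 2 in UTC: 17:37 + 3:30 = 21:07 on Aug 14.
+9 hours and 19 minutes → arrive 06:26 UTC on Aug 15.
Flight 2 lands earlier by 12 hours 53 minutes.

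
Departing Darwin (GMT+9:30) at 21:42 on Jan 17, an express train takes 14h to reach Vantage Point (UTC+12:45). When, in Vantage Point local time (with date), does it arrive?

14:57 on Jan 18

Convert departure to UTC: 21:42 − 9:30 = 12:12 UTC on Jan 17.
Add 14 hours travel time → 02:12 UTC (Jan 18).
Vantage Point is UTC+12:45, so local arrival = 02:12 + 12:45 = 14:57 on Jan 18.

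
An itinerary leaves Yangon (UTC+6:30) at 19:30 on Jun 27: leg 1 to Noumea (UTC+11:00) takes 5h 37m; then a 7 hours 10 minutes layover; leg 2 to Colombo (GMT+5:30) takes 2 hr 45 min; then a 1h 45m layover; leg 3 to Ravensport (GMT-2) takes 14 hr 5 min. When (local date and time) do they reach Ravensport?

Convert departure to UTC: 19:30 − 6:30 = 13:00 UTC on Jun 27.
Add 5 hours 37 minutes leg 1 → 18:37 UTC.
Add 7 hours and 10 minutes layover in Noumea → 01:47 UTC (Jun 28).
Add 2 hours 45 minutes leg 2 → 04:32 UTC.
Add 1 hour and 45 minutes layover in Colombo → 06:17 UTC.
Add 14 hours 5 minutes leg 3 → 20:22 UTC.
Ravensport is UTC−2:00, so local arrival = 20:22 − 2:00 = 18:22 on Jun 28.

18:22 on Jun 28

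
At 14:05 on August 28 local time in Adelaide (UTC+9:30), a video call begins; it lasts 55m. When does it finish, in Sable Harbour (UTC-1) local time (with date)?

Sable Harbour is 10:30 behind Adelaide.
After 55 minutes it is 15:00 in Adelaide.
Shift by the zone difference: 15:00 − 10:30 = 04:30 on Aug 28 in Sable Harbour.

04:30 on Aug 28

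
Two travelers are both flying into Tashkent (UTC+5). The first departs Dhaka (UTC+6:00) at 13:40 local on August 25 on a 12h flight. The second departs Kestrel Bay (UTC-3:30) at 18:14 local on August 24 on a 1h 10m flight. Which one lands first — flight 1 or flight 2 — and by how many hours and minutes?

Flight 1 in UTC: 13:40 − 6:00 = 07:40 on Aug 25.
+12 hours → arrive 19:40 UTC on Aug 25.
Flight 2 in UTC: 18:14 + 3:30 = 21:44 on Aug 24.
+1 hour 10 minutes → arrive 22:54 UTC on Aug 24.
Flight 2 lands earlier by 20 hours 46 minutes.

the second, by 20 hours 46 minutes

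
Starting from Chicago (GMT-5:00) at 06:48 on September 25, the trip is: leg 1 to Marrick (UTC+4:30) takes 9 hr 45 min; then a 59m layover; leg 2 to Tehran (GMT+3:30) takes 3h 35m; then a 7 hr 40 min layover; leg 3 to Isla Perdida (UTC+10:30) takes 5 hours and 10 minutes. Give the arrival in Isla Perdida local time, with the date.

01:27 on September 27

Convert departure to UTC: 06:48 + 5:00 = 11:48 UTC on Sep 25.
Add 9 hours 45 minutes leg 1 → 21:33 UTC.
Add 59 minutes layover in Marrick → 22:32 UTC.
Add 3 hours and 35 minutes leg 2 → 02:07 UTC (Sep 26).
Add 7 hours 40 minutes layover in Tehran → 09:47 UTC.
Add 5 hours and 10 minutes leg 3 → 14:57 UTC.
Isla Perdida is UTC+10:30, so local arrival = 14:57 + 10:30 = 01:27 on Sep 27.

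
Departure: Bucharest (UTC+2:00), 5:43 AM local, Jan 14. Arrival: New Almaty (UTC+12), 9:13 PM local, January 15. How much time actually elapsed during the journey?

29 hours 30 minutes

Departure in UTC: 5:43 AM − 2:00 = 3:43 AM on Jan 14.
Arrival in UTC: 9:13 PM − 12:00 = 9:13 AM on Jan 15.
Elapsed = 9:13 AM − 3:43 AM (+1 day) = 29 hours 30 minutes.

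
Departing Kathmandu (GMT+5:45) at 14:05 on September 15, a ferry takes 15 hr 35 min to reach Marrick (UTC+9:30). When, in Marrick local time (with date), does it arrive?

09:25 on September 16

Convert departure to UTC: 14:05 − 5:45 = 08:20 UTC on Sep 15.
Add 15 hours 35 minutes travel time → 23:55 UTC.
Marrick is UTC+9:30, so local arrival = 23:55 + 9:30 = 09:25 on Sep 16.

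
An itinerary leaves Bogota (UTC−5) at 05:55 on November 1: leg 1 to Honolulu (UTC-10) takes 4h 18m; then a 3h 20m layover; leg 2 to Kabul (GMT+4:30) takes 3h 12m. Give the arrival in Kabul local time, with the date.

02:15 on Nov 2

Convert departure to UTC: 05:55 + 5:00 = 10:55 UTC on Nov 1.
Add 4 hours and 18 minutes leg 1 → 15:13 UTC.
Add 3 hours 20 minutes layover in Honolulu → 18:33 UTC.
Add 3 hours and 12 minutes leg 2 → 21:45 UTC.
Kabul is UTC+4:30, so local arrival = 21:45 + 4:30 = 02:15 on Nov 2.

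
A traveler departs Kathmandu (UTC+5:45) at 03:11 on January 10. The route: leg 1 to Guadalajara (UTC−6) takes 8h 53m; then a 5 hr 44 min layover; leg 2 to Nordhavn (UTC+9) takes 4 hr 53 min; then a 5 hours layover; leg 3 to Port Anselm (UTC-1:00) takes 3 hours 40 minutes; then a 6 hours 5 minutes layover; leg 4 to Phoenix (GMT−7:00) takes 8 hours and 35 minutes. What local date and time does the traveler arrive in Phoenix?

09:16 on January 11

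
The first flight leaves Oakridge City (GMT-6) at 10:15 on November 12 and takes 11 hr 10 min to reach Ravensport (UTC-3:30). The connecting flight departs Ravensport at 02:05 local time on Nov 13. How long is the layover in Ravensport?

2 hours 10 minutes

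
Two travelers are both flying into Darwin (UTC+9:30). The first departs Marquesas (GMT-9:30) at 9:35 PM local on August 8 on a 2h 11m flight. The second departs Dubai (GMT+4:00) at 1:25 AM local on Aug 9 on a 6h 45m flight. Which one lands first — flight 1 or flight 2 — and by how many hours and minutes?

Flight 1 in UTC: 9:35 PM + 9:30 = 7:05 AM on Aug 9.
+2 hours 11 minutes → arrive 9:16 AM UTC on Aug 9.
Flight 2 in UTC: 1:25 AM − 4:00 = 9:25 PM on Aug 8.
+6 hours and 45 minutes → arrive 4:10 AM UTC on Aug 9.
Flight 2 lands earlier by 5 hours 6 minutes.

the second, by 5 hours 6 minutes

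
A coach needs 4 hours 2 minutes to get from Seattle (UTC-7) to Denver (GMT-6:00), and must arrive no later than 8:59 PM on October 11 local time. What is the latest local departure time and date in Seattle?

Target arrival in UTC: 8:59 PM + 6:00 = 2:59 AM on Oct 12.
Subtract 4 hours 2 minutes → departure 10:57 PM UTC on Oct 11.
Seattle is UTC−7:00: 10:57 PM − 7:00 = 3:57 PM on Oct 11.

3:57 PM on October 11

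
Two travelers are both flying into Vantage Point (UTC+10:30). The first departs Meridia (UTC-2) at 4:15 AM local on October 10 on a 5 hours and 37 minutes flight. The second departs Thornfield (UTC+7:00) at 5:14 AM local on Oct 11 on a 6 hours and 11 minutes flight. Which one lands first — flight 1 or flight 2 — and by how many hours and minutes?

Flight 1 in UTC: 4:15 AM + 2:00 = 6:15 AM on Oct 10.
+5 hours 37 minutes → arrive 11:52 AM UTC on Oct 10.
Flight 2 in UTC: 5:14 AM − 7:00 = 10:14 PM on Oct 10.
+6 hours 11 minutes → arrive 4:25 AM UTC on Oct 11.
Flight 1 lands earlier by 16 hours 33 minutes.

the first, by 16 hours 33 minutes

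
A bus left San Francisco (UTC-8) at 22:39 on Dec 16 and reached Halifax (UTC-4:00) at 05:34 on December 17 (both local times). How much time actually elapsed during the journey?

2 hours 55 minutes

Departure in UTC: 22:39 + 8:00 = 06:39 on Dec 17.
Arrival in UTC: 05:34 + 4:00 = 09:34 on Dec 17.
Elapsed = 09:34 − 06:39 = 2 hours 55 minutes.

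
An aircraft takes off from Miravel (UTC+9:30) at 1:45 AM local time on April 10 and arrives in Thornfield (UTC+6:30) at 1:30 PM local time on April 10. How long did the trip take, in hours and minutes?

Departure in UTC: 1:45 AM − 9:30 = 4:15 PM on Apr 9.
Arrival in UTC: 1:30 PM − 6:30 = 7:00 AM on Apr 10.
Elapsed = 7:00 AM − 4:15 PM (+1 day) = 14 hours 45 minutes.

14 hours 45 minutes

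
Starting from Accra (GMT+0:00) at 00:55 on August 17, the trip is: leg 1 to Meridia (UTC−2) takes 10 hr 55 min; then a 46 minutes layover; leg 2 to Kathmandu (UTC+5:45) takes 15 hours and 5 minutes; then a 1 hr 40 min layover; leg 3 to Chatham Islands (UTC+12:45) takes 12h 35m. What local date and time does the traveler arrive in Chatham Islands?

06:41 on August 19

Accra is at UTC+0, so departure is already 00:55 UTC on Aug 17.
Add 10 hours and 55 minutes leg 1 → 11:50 UTC.
Add 46 minutes layover in Meridia → 12:36 UTC.
Add 15 hours and 5 minutes leg 2 → 03:41 UTC (Aug 18).
Add 1 hour and 40 minutes layover in Kathmandu → 05:21 UTC.
Add 12 hours and 35 minutes leg 3 → 17:56 UTC.
Chatham Islands is UTC+12:45, so local arrival = 17:56 + 12:45 = 06:41 on Aug 19.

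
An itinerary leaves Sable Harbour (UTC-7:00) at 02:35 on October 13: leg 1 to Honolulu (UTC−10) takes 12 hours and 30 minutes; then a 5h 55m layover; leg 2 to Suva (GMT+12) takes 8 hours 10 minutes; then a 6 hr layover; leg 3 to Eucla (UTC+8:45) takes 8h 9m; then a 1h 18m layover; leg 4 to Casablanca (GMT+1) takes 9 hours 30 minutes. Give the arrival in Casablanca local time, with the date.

14:07 on October 15

Convert departure to UTC: 02:35 + 7:00 = 09:35 UTC on Oct 13.
Add 12 hours 30 minutes leg 1 → 22:05 UTC.
Add 5 hours and 55 minutes layover in Honolulu → 04:00 UTC (Oct 14).
Add 8 hours 10 minutes leg 2 → 12:10 UTC.
Add 6 hours layover in Suva → 18:10 UTC.
Add 8 hours and 9 minutes leg 3 → 02:19 UTC (Oct 15).
Add 1 hour and 18 minutes layover in Eucla → 03:37 UTC.
Add 9 hours 30 minutes leg 4 → 13:07 UTC.
Casablanca is UTC+1:00, so local arrival = 13:07 + 1:00 = 14:07 on Oct 15.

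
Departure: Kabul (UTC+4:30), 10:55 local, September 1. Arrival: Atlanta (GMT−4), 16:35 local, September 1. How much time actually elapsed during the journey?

14 hours 10 minutes

Atlanta is 8:30 behind Kabul.
Clock-face elapsed time (ignoring zones) is 5 hours 40 minutes.
Actual elapsed = 5 hours 40 minutes + 8:30 = 14 hours 10 minutes.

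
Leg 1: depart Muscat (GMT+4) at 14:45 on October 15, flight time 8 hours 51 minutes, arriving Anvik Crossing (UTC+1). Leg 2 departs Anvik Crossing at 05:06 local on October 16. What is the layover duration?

Convert departure to UTC: 14:45 − 4:00 = 10:45 UTC on Oct 15.
Add 8 hours 51 minutes flight time → 19:36 UTC.
Anvik Crossing is UTC+1:00, so local arrival = 19:36 + 1:00 = 20:36 on Oct 15.
Layover = 05:06 − 20:36 (+1 day) = 8 hours 30 minutes.

8 hours 30 minutes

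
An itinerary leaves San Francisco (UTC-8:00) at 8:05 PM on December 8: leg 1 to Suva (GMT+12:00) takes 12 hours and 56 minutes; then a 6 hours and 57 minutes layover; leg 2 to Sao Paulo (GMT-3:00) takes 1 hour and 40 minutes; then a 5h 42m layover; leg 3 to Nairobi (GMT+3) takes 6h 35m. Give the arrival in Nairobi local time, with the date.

4:55 PM on December 10

Convert departure to UTC: 8:05 PM + 8:00 = 4:05 AM UTC on Dec 9.
Add 12 hours and 56 minutes leg 1 → 5:01 PM UTC.
Add 6 hours and 57 minutes layover in Suva → 11:58 PM UTC.
Add 1 hour and 40 minutes leg 2 → 1:38 AM UTC (Dec 10).
Add 5 hours and 42 minutes layover in Sao Paulo → 7:20 AM UTC.
Add 6 hours 35 minutes leg 3 → 1:55 PM UTC.
Nairobi is UTC+3:00, so local arrival = 1:55 PM + 3:00 = 4:55 PM on Dec 10.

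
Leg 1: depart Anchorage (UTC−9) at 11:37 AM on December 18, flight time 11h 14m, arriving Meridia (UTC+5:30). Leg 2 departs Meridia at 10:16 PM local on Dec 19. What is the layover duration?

8 hours 55 minutes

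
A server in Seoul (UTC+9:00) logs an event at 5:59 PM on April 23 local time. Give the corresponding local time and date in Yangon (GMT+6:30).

In UTC: 5:59 PM − 9:00 = 8:59 AM on Apr 23.
Yangon is UTC+6:30: 8:59 AM + 6:30 = 3:29 PM on Apr 23.

3:29 PM on April 23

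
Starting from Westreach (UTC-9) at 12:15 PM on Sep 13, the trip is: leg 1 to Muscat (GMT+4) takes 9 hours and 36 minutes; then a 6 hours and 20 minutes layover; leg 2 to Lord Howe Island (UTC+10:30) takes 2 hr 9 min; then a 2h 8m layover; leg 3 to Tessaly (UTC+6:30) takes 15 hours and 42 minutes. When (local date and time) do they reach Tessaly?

3:40 PM on September 15

Convert departure to UTC: 12:15 PM + 9:00 = 9:15 PM UTC on Sep 13.
Add 9 hours and 36 minutes leg 1 → 6:51 AM UTC (Sep 14).
Add 6 hours 20 minutes layover in Muscat → 1:11 PM UTC.
Add 2 hours 9 minutes leg 2 → 3:20 PM UTC.
Add 2 hours 8 minutes layover in Lord Howe Island → 5:28 PM UTC.
Add 15 hours 42 minutes leg 3 → 9:10 AM UTC (Sep 15).
Tessaly is UTC+6:30, so local arrival = 9:10 AM + 6:30 = 3:40 PM on Sep 15.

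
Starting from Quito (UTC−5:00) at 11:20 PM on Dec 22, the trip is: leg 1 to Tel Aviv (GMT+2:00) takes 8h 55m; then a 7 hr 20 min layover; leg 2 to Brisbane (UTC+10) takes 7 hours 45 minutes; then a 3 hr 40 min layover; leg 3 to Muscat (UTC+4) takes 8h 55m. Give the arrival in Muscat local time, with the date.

8:55 PM on Dec 24

Convert departure to UTC: 11:20 PM + 5:00 = 4:20 AM UTC on Dec 23.
Add 8 hours and 55 minutes leg 1 → 1:15 PM UTC.
Add 7 hours 20 minutes layover in Tel Aviv → 8:35 PM UTC.
Add 7 hours 45 minutes leg 2 → 4:20 AM UTC (Dec 24).
Add 3 hours 40 minutes layover in Brisbane → 8:00 AM UTC.
Add 8 hours and 55 minutes leg 3 → 4:55 PM UTC.
Muscat is UTC+4:00, so local arrival = 4:55 PM + 4:00 = 8:55 PM on Dec 24.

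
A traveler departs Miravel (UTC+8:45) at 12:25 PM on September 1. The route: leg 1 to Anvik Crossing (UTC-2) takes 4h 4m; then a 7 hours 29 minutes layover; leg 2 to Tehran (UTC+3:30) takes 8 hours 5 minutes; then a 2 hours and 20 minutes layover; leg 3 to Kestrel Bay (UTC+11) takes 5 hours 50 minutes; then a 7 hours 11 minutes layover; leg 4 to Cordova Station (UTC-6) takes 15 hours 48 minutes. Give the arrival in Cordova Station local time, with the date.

Convert departure to UTC: 12:25 PM − 8:45 = 3:40 AM UTC on Sep 1.
Add 4 hours and 4 minutes leg 1 → 7:44 AM UTC.
Add 7 hours and 29 minutes layover in Anvik Crossing → 3:13 PM UTC.
Add 8 hours 5 minutes leg 2 → 11:18 PM UTC.
Add 2 hours and 20 minutes layover in Tehran → 1:38 AM UTC (Sep 2).
Add 5 hours and 50 minutes leg 3 → 7:28 AM UTC.
Add 7 hours 11 minutes layover in Kestrel Bay → 2:39 PM UTC.
Add 15 hours and 48 minutes leg 4 → 6:27 AM UTC (Sep 3).
Cordova Station is UTC−6:00, so local arrival = 6:27 AM − 6:00 = 12:27 AM on Sep 3.

12:27 AM on September 3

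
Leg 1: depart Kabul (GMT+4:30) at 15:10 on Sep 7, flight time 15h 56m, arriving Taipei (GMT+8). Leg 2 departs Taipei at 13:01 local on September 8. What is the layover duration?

Convert departure to UTC: 15:10 − 4:30 = 10:40 UTC on Sep 7.
Add 15 hours 56 minutes flight time → 02:36 UTC (Sep 8).
Taipei is UTC+8:00, so local arrival = 02:36 + 8:00 = 10:36 on Sep 8.
Layover = 13:01 − 10:36 = 2 hours 25 minutes.

2 hours 25 minutes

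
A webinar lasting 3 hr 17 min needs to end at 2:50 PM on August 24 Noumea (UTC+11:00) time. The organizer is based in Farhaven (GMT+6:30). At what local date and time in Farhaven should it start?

Target end time in UTC: 2:50 PM − 11:00 = 3:50 AM on Aug 24.
Subtract 3 hours and 17 minutes → start 12:33 AM UTC on Aug 24.
Farhaven is UTC+6:30: 12:33 AM + 6:30 = 7:03 AM on Aug 24.

7:03 AM on August 24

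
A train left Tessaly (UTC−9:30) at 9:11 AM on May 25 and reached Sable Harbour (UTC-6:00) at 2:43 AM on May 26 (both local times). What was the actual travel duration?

Sable Harbour is 3:30 ahead of Tessaly.
Clock-face elapsed time (ignoring zones) is 17 hours 32 minutes.
Actual elapsed = 17 hours 32 minutes − 3:30 = 14 hours 2 minutes.

14 hours 2 minutes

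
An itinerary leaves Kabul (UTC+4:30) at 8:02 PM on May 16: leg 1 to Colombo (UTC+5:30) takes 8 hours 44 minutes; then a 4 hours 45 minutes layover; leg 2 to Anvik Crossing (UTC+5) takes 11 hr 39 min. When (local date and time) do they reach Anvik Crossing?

9:40 PM on May 17

Convert departure to UTC: 8:02 PM − 4:30 = 3:32 PM UTC on May 16.
Add 8 hours 44 minutes leg 1 → 12:16 AM UTC (May 17).
Add 4 hours 45 minutes layover in Colombo → 5:01 AM UTC.
Add 11 hours 39 minutes leg 2 → 4:40 PM UTC.
Anvik Crossing is UTC+5:00, so local arrival = 4:40 PM + 5:00 = 9:40 PM on May 17.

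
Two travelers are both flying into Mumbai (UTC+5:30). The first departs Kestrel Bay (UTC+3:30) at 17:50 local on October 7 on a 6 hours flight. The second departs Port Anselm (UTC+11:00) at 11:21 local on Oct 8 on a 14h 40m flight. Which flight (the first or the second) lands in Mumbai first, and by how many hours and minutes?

Flight 1 in UTC: 17:50 − 3:30 = 14:20 on Oct 7.
+6 hours → arrive 20:20 UTC on Oct 7.
Flight 2 in UTC: 11:21 − 11:00 = 00:21 on Oct 8.
+14 hours 40 minutes → arrive 15:01 UTC on Oct 8.
Flight 1 lands earlier by 18 hours 41 minutes.

the first, by 18 hours 41 minutes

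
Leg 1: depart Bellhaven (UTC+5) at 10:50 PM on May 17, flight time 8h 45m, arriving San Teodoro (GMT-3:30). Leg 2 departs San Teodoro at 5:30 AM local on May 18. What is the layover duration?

6 hours 25 minutes

Convert departure to UTC: 10:50 PM − 5:00 = 5:50 PM UTC on May 17.
Add 8 hours 45 minutes flight time → 2:35 AM UTC (May 18).
San Teodoro is UTC−3:30, so local arrival = 2:35 AM − 3:30 = 11:05 PM on May 17.
Layover = 5:30 AM − 11:05 PM (+1 day) = 6 hours 25 minutes.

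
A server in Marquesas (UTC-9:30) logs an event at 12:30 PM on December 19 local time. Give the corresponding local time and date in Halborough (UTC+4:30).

In UTC: 12:30 PM + 9:30 = 10:00 PM on Dec 19.
Halborough is UTC+4:30: 10:00 PM + 4:30 = 2:30 AM on Dec 20.

2:30 AM on December 20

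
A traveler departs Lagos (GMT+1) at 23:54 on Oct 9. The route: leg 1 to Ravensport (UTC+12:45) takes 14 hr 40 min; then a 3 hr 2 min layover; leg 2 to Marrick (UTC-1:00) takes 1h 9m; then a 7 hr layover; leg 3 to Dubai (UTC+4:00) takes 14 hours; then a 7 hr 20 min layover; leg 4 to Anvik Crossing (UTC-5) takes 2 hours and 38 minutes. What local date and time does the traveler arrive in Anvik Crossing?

19:43 on Oct 11

Convert departure to UTC: 23:54 − 1:00 = 22:54 UTC on Oct 9.
Add 14 hours 40 minutes leg 1 → 13:34 UTC (Oct 10).
Add 3 hours 2 minutes layover in Ravensport → 16:36 UTC.
Add 1 hour and 9 minutes leg 2 → 17:45 UTC.
Add 7 hours layover in Marrick → 00:45 UTC (Oct 11).
Add 14 hours leg 3 → 14:45 UTC.
Add 7 hours and 20 minutes layover in Dubai → 22:05 UTC.
Add 2 hours and 38 minutes leg 4 → 00:43 UTC (Oct 12).
Anvik Crossing is UTC−5:00, so local arrival = 00:43 − 5:00 = 19:43 on Oct 11.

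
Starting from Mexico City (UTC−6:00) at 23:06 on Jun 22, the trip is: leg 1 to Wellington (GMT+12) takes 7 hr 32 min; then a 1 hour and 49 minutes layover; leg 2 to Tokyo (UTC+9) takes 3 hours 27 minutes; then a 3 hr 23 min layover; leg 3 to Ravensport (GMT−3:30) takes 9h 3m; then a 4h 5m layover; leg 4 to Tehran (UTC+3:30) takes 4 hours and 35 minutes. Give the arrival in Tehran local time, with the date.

18:30 on June 24

Convert departure to UTC: 23:06 + 6:00 = 05:06 UTC on Jun 23.
Add 7 hours 32 minutes leg 1 → 12:38 UTC.
Add 1 hour and 49 minutes layover in Wellington → 14:27 UTC.
Add 3 hours 27 minutes leg 2 → 17:54 UTC.
Add 3 hours and 23 minutes layover in Tokyo → 21:17 UTC.
Add 9 hours 3 minutes leg 3 → 06:20 UTC (Jun 24).
Add 4 hours 5 minutes layover in Ravensport → 10:25 UTC.
Add 4 hours and 35 minutes leg 4 → 15:00 UTC.
Tehran is UTC+3:30, so local arrival = 15:00 + 3:30 = 18:30 on Jun 24.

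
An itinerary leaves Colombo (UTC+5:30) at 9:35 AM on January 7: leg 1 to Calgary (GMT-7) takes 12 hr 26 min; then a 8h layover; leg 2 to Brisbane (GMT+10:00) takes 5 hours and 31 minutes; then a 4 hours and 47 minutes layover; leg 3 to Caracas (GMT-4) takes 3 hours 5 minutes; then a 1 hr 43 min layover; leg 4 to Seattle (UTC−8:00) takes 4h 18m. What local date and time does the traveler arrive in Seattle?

Convert departure to UTC: 9:35 AM − 5:30 = 4:05 AM UTC on Jan 7.
Add 12 hours 26 minutes leg 1 → 4:31 PM UTC.
Add 8 hours layover in Calgary → 12:31 AM UTC (Jan 8).
Add 5 hours 31 minutes leg 2 → 6:02 AM UTC.
Add 4 hours and 47 minutes layover in Brisbane → 10:49 AM UTC.
Add 3 hours 5 minutes leg 3 → 1:54 PM UTC.
Add 1 hour 43 minutes layover in Caracas → 3:37 PM UTC.
Add 4 hours and 18 minutes leg 4 → 7:55 PM UTC.
Seattle is UTC−8:00, so local arrival = 7:55 PM − 8:00 = 11:55 AM on Jan 8.

11:55 AM on January 8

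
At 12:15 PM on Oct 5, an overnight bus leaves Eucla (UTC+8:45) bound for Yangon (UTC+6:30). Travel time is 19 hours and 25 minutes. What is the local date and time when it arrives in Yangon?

5:25 AM on October 6

Convert departure to UTC: 12:15 PM − 8:45 = 3:30 AM UTC on Oct 5.
Add 19 hours 25 minutes travel time → 10:55 PM UTC.
Yangon is UTC+6:30, so local arrival = 10:55 PM + 6:30 = 5:25 AM on Oct 6.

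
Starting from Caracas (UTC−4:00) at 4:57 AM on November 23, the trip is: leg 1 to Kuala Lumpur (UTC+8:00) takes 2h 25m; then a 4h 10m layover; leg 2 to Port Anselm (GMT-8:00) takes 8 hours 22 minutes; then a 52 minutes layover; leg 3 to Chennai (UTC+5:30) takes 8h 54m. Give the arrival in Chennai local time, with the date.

Convert departure to UTC: 4:57 AM + 4:00 = 8:57 AM UTC on Nov 23.
Add 2 hours and 25 minutes leg 1 → 11:22 AM UTC.
Add 4 hours and 10 minutes layover in Kuala Lumpur → 3:32 PM UTC.
Add 8 hours and 22 minutes leg 2 → 11:54 PM UTC.
Add 52 minutes layover in Port Anselm → 12:46 AM UTC (Nov 24).
Add 8 hours and 54 minutes leg 3 → 9:40 AM UTC.
Chennai is UTC+5:30, so local arrival = 9:40 AM + 5:30 = 3:10 PM on Nov 24.

3:10 PM on Nov 24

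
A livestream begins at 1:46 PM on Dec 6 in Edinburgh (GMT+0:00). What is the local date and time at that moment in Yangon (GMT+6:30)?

8:16 PM on December 6

Yangon is 6:30 ahead of Edinburgh.
Shift by the zone difference: 1:46 PM + 6:30 = 8:16 PM on Dec 6 in Yangon.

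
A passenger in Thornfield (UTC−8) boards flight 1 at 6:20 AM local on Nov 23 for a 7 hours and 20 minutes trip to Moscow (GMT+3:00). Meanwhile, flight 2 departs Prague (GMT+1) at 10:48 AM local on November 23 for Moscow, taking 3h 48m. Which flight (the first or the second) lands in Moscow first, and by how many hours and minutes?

Flight 1 in UTC: 6:20 AM + 8:00 = 2:20 PM on Nov 23.
+7 hours and 20 minutes → arrive 9:40 PM UTC on Nov 23.
Flight 2 in UTC: 10:48 AM − 1:00 = 9:48 AM on Nov 23.
+3 hours and 48 minutes → arrive 1:36 PM UTC on Nov 23.
Flight 2 lands earlier by 8 hours 4 minutes.

the second, by 8 hours 4 minutes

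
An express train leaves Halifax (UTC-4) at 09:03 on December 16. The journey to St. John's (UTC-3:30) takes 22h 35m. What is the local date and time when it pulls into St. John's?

Convert departure to UTC: 09:03 + 4:00 = 13:03 UTC on Dec 16.
Add 22 hours 35 minutes travel time → 11:38 UTC (Dec 17).
St. John's is UTC−3:30, so local arrival = 11:38 − 3:30 = 08:08 on Dec 17.

08:08 on Dec 17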